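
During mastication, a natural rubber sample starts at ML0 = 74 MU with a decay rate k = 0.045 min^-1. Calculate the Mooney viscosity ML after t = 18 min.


ML = ML0 * exp(-k * t)
ML = 74 * exp(-0.045 * 18)
ML = 74 * 0.4449
ML = 32.92 MU

32.92 MU


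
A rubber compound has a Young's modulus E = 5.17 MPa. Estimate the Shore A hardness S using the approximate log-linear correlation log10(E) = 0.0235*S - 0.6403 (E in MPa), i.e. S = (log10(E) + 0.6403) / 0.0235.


log10(E) = 0.0235*S - 0.6403  =>  S = (log10(E) + 0.6403) / 0.0235
log10(5.17) = 0.713491
S = (0.713491 + 0.6403) / 0.0235 = 1.353791 / 0.0235
S = 57.6

Shore A = 57.6


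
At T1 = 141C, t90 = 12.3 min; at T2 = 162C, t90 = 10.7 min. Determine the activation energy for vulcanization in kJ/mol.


T1 = 414.15 K, T2 = 435.15 K
1/T1 - 1/T2 = 1.1653e-04
ln(t1/t2) = ln(12.3/10.7) = 0.1394
Ea = 8.314 * 0.1394 / 1.1653e-04 = 9942.8653 J/mol
Ea = 9.94 kJ/mol

9.94 kJ/mol


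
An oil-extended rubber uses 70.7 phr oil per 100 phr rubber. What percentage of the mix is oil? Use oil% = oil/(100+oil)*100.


Oil % = oil / (100 + oil) * 100
= 70.7 / (100 + 70.7) * 100
= 70.7 / 170.7 * 100
= 41.42%

41.42%


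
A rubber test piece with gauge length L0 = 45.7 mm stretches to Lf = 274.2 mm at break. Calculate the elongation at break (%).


Elongation = (Lf - L0) / L0 * 100
= (274.2 - 45.7) / 45.7 * 100
= 228.5 / 45.7 * 100
= 500.0%

500.0%


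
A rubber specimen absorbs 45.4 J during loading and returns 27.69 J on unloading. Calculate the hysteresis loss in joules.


Hysteresis loss = loading - unloading
= 45.4 - 27.69
= 17.71 J

17.71 J


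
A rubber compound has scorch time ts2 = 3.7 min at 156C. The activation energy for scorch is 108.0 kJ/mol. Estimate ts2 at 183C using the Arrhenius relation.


Convert temperatures: T1 = 156 + 273.15 = 429.15 K, T2 = 183 + 273.15 = 456.15 K
ts2_new = 3.7 * exp(108000 / 8.314 * (1/456.15 - 1/429.15))
1/T2 - 1/T1 = -1.3793e-04
ts2_new = 0.62 min

0.62 min


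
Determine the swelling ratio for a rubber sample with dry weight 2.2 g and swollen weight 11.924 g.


Q = W_swollen / W_dry
Q = 11.924 / 2.2
Q = 5.42

Q = 5.42


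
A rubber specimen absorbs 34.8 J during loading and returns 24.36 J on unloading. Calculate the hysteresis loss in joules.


Hysteresis loss = loading - unloading
= 34.8 - 24.36
= 10.44 J

10.44 J


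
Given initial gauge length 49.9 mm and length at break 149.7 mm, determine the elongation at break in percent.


Elongation = (Lf - L0) / L0 * 100
= (149.7 - 49.9) / 49.9 * 100
= 99.8 / 49.9 * 100
= 200.0%

200.0%


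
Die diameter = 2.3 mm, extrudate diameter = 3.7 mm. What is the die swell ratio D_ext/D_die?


Die swell ratio = D_extrudate / D_die
= 3.7 / 2.3
= 1.609

Die swell = 1.609


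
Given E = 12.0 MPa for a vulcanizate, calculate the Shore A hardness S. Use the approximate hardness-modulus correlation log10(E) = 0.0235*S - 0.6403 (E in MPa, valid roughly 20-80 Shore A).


log10(E) = 0.0235*S - 0.6403  =>  S = (log10(E) + 0.6403) / 0.0235
log10(12.0) = 1.079181
S = (1.079181 + 0.6403) / 0.0235 = 1.719481 / 0.0235
S = 73.2

Shore A = 73.2


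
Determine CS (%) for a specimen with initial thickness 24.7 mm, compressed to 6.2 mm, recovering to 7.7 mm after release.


CS = (t0 - recovered) / (t0 - ts) * 100
= (24.7 - 7.7) / (24.7 - 6.2) * 100
= 17.0 / 18.5 * 100
= 91.9%

91.9%


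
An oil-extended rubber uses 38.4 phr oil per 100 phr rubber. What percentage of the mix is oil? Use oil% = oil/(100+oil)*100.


Oil % = oil / (100 + oil) * 100
= 38.4 / (100 + 38.4) * 100
= 38.4 / 138.4 * 100
= 27.75%

27.75%


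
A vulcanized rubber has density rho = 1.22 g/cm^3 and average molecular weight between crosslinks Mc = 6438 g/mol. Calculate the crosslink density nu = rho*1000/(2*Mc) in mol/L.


nu = rho * 1000 / (2 * Mc)
nu = 1.22 * 1000 / (2 * 6438)
nu = 1220.0 / 12876
nu = 0.0947 mol/L

0.0947 mol/L


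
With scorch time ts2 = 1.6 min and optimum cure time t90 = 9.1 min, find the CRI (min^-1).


CRI = 100 / (t90 - ts2)
= 100 / (9.1 - 1.6)
= 100 / 7.5
= 13.33 min^-1

13.33 min^-1


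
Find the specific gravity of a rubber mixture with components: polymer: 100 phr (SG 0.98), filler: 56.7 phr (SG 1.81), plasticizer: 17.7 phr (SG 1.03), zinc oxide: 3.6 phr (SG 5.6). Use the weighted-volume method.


Sum of weights = 178.0
Volume contributions:
  polymer: 100/0.98 = 102.0408
  filler: 56.7/1.81 = 31.3260
  plasticizer: 17.7/1.03 = 17.1845
  zinc oxide: 3.6/5.6 = 0.6429
Sum of volumes = 151.1941
SG = 178.0 / 151.1941 = 1.177

SG = 1.177


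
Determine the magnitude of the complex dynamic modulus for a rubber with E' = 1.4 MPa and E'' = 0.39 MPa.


|E*| = sqrt(E'^2 + E''^2)
= sqrt(1.4^2 + 0.39^2)
= sqrt(1.9600 + 0.1521)
= 1.453 MPa

1.453 MPa


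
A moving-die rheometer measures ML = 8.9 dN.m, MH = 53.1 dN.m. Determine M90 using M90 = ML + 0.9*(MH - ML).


M90 = ML + 0.9 * (MH - ML)
M90 = 8.9 + 0.9 * (53.1 - 8.9)
M90 = 8.9 + 0.9 * 44.2
M90 = 48.68 dN.m

48.68 dN.m


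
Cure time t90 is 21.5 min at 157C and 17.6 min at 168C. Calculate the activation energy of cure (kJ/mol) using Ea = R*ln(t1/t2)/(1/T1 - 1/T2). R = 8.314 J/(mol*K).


T1 = 430.15 K, T2 = 441.15 K
1/T1 - 1/T2 = 5.7968e-05
ln(t1/t2) = ln(21.5/17.6) = 0.2002
Ea = 8.314 * 0.2002 / 5.7968e-05 = 28707.0054 J/mol
Ea = 28.71 kJ/mol

28.71 kJ/mol


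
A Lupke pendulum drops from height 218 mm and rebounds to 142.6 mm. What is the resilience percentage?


Resilience = h_rebound / h_drop * 100
= 142.6 / 218 * 100
= 65.4%

65.4%


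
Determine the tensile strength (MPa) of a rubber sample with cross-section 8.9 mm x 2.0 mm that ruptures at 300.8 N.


Area = width * thickness = 8.9 * 2.0 = 17.8 mm^2
TS = force / area = 300.8 / 17.8 = 16.9 MPa

16.9 MPa


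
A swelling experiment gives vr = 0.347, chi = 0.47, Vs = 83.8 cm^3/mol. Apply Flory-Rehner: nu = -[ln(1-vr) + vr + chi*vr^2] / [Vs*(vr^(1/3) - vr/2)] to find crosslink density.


ln(1 - vr) = ln(1 - 0.347) = -0.4262
Numerator = -((-0.4262) + 0.347 + 0.47 * 0.347^2) = 0.0226
Denominator = 83.8 * (0.347^(1/3) - 0.347/2) = 44.3478
nu = 0.0226 / 44.3478 = 5.0929e-04 mol/cm^3

5.0929e-04 mol/cm^3


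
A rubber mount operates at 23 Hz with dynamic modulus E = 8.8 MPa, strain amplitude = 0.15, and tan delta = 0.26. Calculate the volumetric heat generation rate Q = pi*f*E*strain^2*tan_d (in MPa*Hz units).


Q = pi * f * E * strain^2 * tan_d
= pi * 23 * 8.8 * 0.15^2 * 0.26
= pi * 23 * 8.8 * 0.0225 * 0.26
= 3.7198

Q = 3.7198


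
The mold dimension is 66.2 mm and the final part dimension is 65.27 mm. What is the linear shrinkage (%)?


Shrinkage = (mold - part) / mold * 100
= (66.2 - 65.27) / 66.2 * 100
= 0.93 / 66.2 * 100
= 1.4%

1.4%


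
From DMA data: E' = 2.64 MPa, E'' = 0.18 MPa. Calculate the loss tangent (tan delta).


tan delta = E'' / E'
= 0.18 / 2.64
= 0.0682

tan delta = 0.0682


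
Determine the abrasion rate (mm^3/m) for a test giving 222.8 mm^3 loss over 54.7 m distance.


Rate = volume_loss / distance
= 222.8 / 54.7
= 4.073 mm^3/m

4.073 mm^3/m


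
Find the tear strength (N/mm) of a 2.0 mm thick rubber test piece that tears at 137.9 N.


Tear strength = force / thickness
= 137.9 / 2.0
= 68.95 N/mm

68.95 N/mm


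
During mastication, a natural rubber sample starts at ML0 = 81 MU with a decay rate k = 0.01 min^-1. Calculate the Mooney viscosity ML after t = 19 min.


ML = ML0 * exp(-k * t)
ML = 81 * exp(-0.01 * 19)
ML = 81 * 0.8270
ML = 66.98 MU

66.98 MU


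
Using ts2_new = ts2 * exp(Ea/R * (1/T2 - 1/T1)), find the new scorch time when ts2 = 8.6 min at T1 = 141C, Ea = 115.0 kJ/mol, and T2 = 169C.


Convert temperatures: T1 = 141 + 273.15 = 414.15 K, T2 = 169 + 273.15 = 442.15 K
ts2_new = 8.6 * exp(115000 / 8.314 * (1/442.15 - 1/414.15))
1/T2 - 1/T1 = -1.5291e-04
ts2_new = 1.04 min

1.04 min


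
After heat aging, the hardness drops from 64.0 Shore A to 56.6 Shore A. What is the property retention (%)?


Retention = aged / original * 100
= 56.6 / 64.0 * 100
= 88.4%

88.4%


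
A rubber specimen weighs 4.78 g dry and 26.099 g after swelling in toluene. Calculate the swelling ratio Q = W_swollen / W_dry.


Q = W_swollen / W_dry
Q = 26.099 / 4.78
Q = 5.46

Q = 5.46


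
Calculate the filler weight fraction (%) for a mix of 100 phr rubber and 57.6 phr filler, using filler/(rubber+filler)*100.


Filler % = filler / (rubber + filler) * 100
= 57.6 / (100 + 57.6) * 100
= 57.6 / 157.6 * 100
= 36.55%

36.55%


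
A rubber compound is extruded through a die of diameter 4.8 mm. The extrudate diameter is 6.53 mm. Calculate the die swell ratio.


Die swell ratio = D_extrudate / D_die
= 6.53 / 4.8
= 1.36

Die swell = 1.36


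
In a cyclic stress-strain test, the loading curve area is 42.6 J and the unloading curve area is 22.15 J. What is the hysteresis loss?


Hysteresis loss = loading - unloading
= 42.6 - 22.15
= 20.45 J

20.45 J


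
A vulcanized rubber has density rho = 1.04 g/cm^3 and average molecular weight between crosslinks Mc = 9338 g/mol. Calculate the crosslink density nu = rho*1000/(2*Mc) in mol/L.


nu = rho * 1000 / (2 * Mc)
nu = 1.04 * 1000 / (2 * 9338)
nu = 1040.0 / 18676
nu = 0.0557 mol/L

0.0557 mol/L


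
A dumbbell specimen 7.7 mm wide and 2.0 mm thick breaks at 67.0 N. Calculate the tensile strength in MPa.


Area = width * thickness = 7.7 * 2.0 = 15.4 mm^2
TS = force / area = 67.0 / 15.4 = 4.35 MPa

4.35 MPa


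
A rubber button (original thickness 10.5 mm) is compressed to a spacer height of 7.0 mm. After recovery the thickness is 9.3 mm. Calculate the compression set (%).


CS = (t0 - recovered) / (t0 - ts) * 100
= (10.5 - 9.3) / (10.5 - 7.0) * 100
= 1.2 / 3.5 * 100
= 34.3%

34.3%


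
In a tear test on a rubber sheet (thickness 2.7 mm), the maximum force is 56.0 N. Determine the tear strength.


Tear strength = force / thickness
= 56.0 / 2.7
= 20.74 N/mm

20.74 N/mm


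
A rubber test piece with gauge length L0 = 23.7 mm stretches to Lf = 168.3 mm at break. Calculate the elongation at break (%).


Elongation = (Lf - L0) / L0 * 100
= (168.3 - 23.7) / 23.7 * 100
= 144.6 / 23.7 * 100
= 610.1%

610.1%


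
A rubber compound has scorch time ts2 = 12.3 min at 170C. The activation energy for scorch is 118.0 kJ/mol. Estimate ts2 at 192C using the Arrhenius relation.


Convert temperatures: T1 = 170 + 273.15 = 443.15 K, T2 = 192 + 273.15 = 465.15 K
ts2_new = 12.3 * exp(118000 / 8.314 * (1/465.15 - 1/443.15))
1/T2 - 1/T1 = -1.0673e-04
ts2_new = 2.7 min

2.7 min


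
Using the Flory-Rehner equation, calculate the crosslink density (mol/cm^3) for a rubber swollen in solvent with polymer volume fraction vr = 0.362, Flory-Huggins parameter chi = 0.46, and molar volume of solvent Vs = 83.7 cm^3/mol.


ln(1 - vr) = ln(1 - 0.362) = -0.4494
Numerator = -((-0.4494) + 0.362 + 0.46 * 0.362^2) = 0.0271
Denominator = 83.7 * (0.362^(1/3) - 0.362/2) = 44.5028
nu = 0.0271 / 44.5028 = 6.0978e-04 mol/cm^3

6.0978e-04 mol/cm^3


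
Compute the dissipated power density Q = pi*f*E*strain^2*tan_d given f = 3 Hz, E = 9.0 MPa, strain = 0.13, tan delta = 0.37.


Q = pi * f * E * strain^2 * tan_d
= pi * 3 * 9.0 * 0.13^2 * 0.37
= pi * 3 * 9.0 * 0.0169 * 0.37
= 0.5304

Q = 0.5304


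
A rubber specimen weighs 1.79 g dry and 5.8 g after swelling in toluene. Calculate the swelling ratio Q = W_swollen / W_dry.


Q = W_swollen / W_dry
Q = 5.8 / 1.79
Q = 3.24

Q = 3.24


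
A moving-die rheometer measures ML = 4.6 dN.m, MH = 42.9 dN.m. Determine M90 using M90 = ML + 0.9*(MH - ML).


M90 = ML + 0.9 * (MH - ML)
M90 = 4.6 + 0.9 * (42.9 - 4.6)
M90 = 4.6 + 0.9 * 38.3
M90 = 39.07 dN.m

39.07 dN.m


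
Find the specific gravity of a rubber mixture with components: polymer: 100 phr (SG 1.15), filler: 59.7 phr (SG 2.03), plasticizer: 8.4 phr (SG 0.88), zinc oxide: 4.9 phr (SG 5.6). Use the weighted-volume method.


Sum of weights = 173.0
Volume contributions:
  polymer: 100/1.15 = 86.9565
  filler: 59.7/2.03 = 29.4089
  plasticizer: 8.4/0.88 = 9.5455
  zinc oxide: 4.9/5.6 = 0.8750
Sum of volumes = 126.7858
SG = 173.0 / 126.7858 = 1.365

SG = 1.365


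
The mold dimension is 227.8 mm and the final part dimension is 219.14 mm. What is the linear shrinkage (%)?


Shrinkage = (mold - part) / mold * 100
= (227.8 - 219.14) / 227.8 * 100
= 8.66 / 227.8 * 100
= 3.8%

3.8%


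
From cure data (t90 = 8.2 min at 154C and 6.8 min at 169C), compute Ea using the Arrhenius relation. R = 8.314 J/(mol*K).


T1 = 427.15 K, T2 = 442.15 K
1/T1 - 1/T2 = 7.9422e-05
ln(t1/t2) = ln(8.2/6.8) = 0.1872
Ea = 8.314 * 0.1872 / 7.9422e-05 = 19597.5338 J/mol
Ea = 19.6 kJ/mol

19.6 kJ/mol


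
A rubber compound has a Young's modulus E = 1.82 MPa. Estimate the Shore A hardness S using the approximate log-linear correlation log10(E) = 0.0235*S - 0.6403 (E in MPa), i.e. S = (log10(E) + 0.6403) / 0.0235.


log10(E) = 0.0235*S - 0.6403  =>  S = (log10(E) + 0.6403) / 0.0235
log10(1.82) = 0.260071
S = (0.260071 + 0.6403) / 0.0235 = 0.900371 / 0.0235
S = 38.3

Shore A = 38.3


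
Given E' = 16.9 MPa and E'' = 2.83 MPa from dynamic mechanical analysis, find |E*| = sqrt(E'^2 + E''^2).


|E*| = sqrt(E'^2 + E''^2)
= sqrt(16.9^2 + 2.83^2)
= sqrt(285.6100 + 8.0089)
= 17.135 MPa

17.135 MPa


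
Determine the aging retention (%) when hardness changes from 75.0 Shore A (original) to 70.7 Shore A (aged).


Retention = aged / original * 100
= 70.7 / 75.0 * 100
= 94.3%

94.3%


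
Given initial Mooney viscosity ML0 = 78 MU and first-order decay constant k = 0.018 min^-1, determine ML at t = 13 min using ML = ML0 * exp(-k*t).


ML = ML0 * exp(-k * t)
ML = 78 * exp(-0.018 * 13)
ML = 78 * 0.7914
ML = 61.73 MU

61.73 MU


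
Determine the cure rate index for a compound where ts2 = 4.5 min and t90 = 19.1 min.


CRI = 100 / (t90 - ts2)
= 100 / (19.1 - 4.5)
= 100 / 14.6
= 6.85 min^-1

6.85 min^-1


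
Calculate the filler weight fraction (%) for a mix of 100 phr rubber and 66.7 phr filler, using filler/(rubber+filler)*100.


Filler % = filler / (rubber + filler) * 100
= 66.7 / (100 + 66.7) * 100
= 66.7 / 166.7 * 100
= 40.01%

40.01%


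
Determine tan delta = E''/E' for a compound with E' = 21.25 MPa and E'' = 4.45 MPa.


tan delta = E'' / E'
= 4.45 / 21.25
= 0.2094

tan delta = 0.2094


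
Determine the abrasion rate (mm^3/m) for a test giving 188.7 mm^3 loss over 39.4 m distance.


Rate = volume_loss / distance
= 188.7 / 39.4
= 4.789 mm^3/m

4.789 mm^3/m


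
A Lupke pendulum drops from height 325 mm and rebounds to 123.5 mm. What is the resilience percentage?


Resilience = h_rebound / h_drop * 100
= 123.5 / 325 * 100
= 38.0%

38.0%


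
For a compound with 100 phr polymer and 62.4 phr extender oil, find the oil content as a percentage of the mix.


Oil % = oil / (100 + oil) * 100
= 62.4 / (100 + 62.4) * 100
= 62.4 / 162.4 * 100
= 38.42%

38.42%


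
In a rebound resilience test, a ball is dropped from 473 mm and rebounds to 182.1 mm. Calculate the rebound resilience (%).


Resilience = h_rebound / h_drop * 100
= 182.1 / 473 * 100
= 38.5%

38.5%


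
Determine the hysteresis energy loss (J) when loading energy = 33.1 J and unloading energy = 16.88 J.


Hysteresis loss = loading - unloading
= 33.1 - 16.88
= 16.22 J

16.22 J


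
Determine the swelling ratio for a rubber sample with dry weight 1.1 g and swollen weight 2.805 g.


Q = W_swollen / W_dry
Q = 2.805 / 1.1
Q = 2.55

Q = 2.55


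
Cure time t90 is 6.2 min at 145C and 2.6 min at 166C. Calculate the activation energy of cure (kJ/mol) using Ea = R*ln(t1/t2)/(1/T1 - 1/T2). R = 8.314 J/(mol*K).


T1 = 418.15 K, T2 = 439.15 K
1/T1 - 1/T2 = 1.1436e-04
ln(t1/t2) = ln(6.2/2.6) = 0.8690
Ea = 8.314 * 0.8690 / 1.1436e-04 = 63179.2410 J/mol
Ea = 63.18 kJ/mol

63.18 kJ/mol


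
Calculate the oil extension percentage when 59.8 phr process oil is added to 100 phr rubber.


Oil % = oil / (100 + oil) * 100
= 59.8 / (100 + 59.8) * 100
= 59.8 / 159.8 * 100
= 37.42%

37.42%


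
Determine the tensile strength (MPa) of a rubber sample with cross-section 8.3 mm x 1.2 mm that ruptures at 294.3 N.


Area = width * thickness = 8.3 * 1.2 = 9.96 mm^2
TS = force / area = 294.3 / 9.96 = 29.55 MPa

29.55 MPa


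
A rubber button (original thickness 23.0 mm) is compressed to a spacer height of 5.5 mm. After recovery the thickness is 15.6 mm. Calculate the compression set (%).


CS = (t0 - recovered) / (t0 - ts) * 100
= (23.0 - 15.6) / (23.0 - 5.5) * 100
= 7.4 / 17.5 * 100
= 42.3%

42.3%


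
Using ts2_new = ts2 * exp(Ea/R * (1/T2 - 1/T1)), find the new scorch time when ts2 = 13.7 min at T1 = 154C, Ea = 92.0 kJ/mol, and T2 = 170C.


Convert temperatures: T1 = 154 + 273.15 = 427.15 K, T2 = 170 + 273.15 = 443.15 K
ts2_new = 13.7 * exp(92000 / 8.314 * (1/443.15 - 1/427.15))
1/T2 - 1/T1 = -8.4526e-05
ts2_new = 5.38 min

5.38 min


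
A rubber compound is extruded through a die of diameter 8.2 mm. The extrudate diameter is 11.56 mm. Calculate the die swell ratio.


Die swell ratio = D_extrudate / D_die
= 11.56 / 8.2
= 1.41

Die swell = 1.41


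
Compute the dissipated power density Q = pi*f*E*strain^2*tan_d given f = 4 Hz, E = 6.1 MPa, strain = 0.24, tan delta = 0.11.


Q = pi * f * E * strain^2 * tan_d
= pi * 4 * 6.1 * 0.24^2 * 0.11
= pi * 4 * 6.1 * 0.0576 * 0.11
= 0.4857

Q = 0.4857


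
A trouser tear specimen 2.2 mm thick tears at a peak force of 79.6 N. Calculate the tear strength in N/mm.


Tear strength = force / thickness
= 79.6 / 2.2
= 36.18 N/mm

36.18 N/mm


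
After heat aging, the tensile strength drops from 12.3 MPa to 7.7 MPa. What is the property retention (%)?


Retention = aged / original * 100
= 7.7 / 12.3 * 100
= 62.6%

62.6%


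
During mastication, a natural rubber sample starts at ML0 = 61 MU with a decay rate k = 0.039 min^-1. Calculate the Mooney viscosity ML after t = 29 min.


ML = ML0 * exp(-k * t)
ML = 61 * exp(-0.039 * 29)
ML = 61 * 0.3227
ML = 19.69 MU

19.69 MU


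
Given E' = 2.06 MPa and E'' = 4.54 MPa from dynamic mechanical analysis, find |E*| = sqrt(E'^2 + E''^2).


|E*| = sqrt(E'^2 + E''^2)
= sqrt(2.06^2 + 4.54^2)
= sqrt(4.2436 + 20.6116)
= 4.985 MPa

4.985 MPa


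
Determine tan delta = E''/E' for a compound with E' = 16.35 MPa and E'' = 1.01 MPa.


tan delta = E'' / E'
= 1.01 / 16.35
= 0.0618

tan delta = 0.0618


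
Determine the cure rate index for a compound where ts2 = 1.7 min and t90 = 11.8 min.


CRI = 100 / (t90 - ts2)
= 100 / (11.8 - 1.7)
= 100 / 10.1
= 9.9 min^-1

9.9 min^-1


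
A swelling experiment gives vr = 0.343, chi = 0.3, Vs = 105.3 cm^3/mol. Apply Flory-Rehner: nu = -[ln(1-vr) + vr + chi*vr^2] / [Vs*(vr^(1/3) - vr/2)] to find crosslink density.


ln(1 - vr) = ln(1 - 0.343) = -0.4201
Numerator = -((-0.4201) + 0.343 + 0.3 * 0.343^2) = 0.0418
Denominator = 105.3 * (0.343^(1/3) - 0.343/2) = 55.6511
nu = 0.0418 / 55.6511 = 7.5069e-04 mol/cm^3

7.5069e-04 mol/cm^3


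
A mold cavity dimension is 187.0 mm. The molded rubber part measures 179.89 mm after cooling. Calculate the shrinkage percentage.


Shrinkage = (mold - part) / mold * 100
= (187.0 - 179.89) / 187.0 * 100
= 7.11 / 187.0 * 100
= 3.8%

3.8%


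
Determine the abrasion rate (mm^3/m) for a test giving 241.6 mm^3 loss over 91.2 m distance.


Rate = volume_loss / distance
= 241.6 / 91.2
= 2.649 mm^3/m

2.649 mm^3/m


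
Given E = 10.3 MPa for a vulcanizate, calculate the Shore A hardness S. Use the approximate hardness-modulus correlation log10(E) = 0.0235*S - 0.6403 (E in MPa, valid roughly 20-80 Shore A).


log10(E) = 0.0235*S - 0.6403  =>  S = (log10(E) + 0.6403) / 0.0235
log10(10.3) = 1.012837
S = (1.012837 + 0.6403) / 0.0235 = 1.653137 / 0.0235
S = 70.3

Shore A = 70.3


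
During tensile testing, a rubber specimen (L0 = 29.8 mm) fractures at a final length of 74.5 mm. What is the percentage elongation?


Elongation = (Lf - L0) / L0 * 100
= (74.5 - 29.8) / 29.8 * 100
= 44.7 / 29.8 * 100
= 150.0%

150.0%


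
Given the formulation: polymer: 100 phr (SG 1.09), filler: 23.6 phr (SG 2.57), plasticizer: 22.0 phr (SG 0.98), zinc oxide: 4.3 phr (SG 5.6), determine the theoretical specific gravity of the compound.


Sum of weights = 149.9
Volume contributions:
  polymer: 100/1.09 = 91.7431
  filler: 23.6/2.57 = 9.1829
  plasticizer: 22.0/0.98 = 22.4490
  zinc oxide: 4.3/5.6 = 0.7679
Sum of volumes = 124.1428
SG = 149.9 / 124.1428 = 1.207

SG = 1.207


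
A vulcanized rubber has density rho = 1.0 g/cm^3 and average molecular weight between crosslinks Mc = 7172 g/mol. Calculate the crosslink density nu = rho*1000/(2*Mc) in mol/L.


nu = rho * 1000 / (2 * Mc)
nu = 1.0 * 1000 / (2 * 7172)
nu = 1000.0 / 14344
nu = 0.0697 mol/L

0.0697 mol/L


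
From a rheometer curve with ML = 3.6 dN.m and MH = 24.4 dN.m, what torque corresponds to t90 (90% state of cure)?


M90 = ML + 0.9 * (MH - ML)
M90 = 3.6 + 0.9 * (24.4 - 3.6)
M90 = 3.6 + 0.9 * 20.8
M90 = 22.32 dN.m

22.32 dN.m


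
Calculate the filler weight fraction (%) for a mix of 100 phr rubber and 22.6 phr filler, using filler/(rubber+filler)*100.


Filler % = filler / (rubber + filler) * 100
= 22.6 / (100 + 22.6) * 100
= 22.6 / 122.6 * 100
= 18.43%

18.43%


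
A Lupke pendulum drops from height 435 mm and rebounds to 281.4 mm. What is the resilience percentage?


Resilience = h_rebound / h_drop * 100
= 281.4 / 435 * 100
= 64.7%

64.7%


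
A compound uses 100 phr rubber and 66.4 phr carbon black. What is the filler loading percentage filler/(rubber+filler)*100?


Filler % = filler / (rubber + filler) * 100
= 66.4 / (100 + 66.4) * 100
= 66.4 / 166.4 * 100
= 39.9%

39.9%


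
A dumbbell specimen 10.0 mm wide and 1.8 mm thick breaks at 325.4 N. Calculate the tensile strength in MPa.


Area = width * thickness = 10.0 * 1.8 = 18.0 mm^2
TS = force / area = 325.4 / 18.0 = 18.08 MPa

18.08 MPa


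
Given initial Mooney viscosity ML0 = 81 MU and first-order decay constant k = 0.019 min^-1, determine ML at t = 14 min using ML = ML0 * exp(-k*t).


ML = ML0 * exp(-k * t)
ML = 81 * exp(-0.019 * 14)
ML = 81 * 0.7664
ML = 62.08 MU

62.08 MU


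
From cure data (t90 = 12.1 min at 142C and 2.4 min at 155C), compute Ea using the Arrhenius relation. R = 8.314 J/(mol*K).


T1 = 415.15 K, T2 = 428.15 K
1/T1 - 1/T2 = 7.3138e-05
ln(t1/t2) = ln(12.1/2.4) = 1.6177
Ea = 8.314 * 1.6177 / 7.3138e-05 = 183897.3625 J/mol
Ea = 183.9 kJ/mol

183.9 kJ/mol


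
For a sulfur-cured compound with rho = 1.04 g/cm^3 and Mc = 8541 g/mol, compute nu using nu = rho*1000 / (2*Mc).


nu = rho * 1000 / (2 * Mc)
nu = 1.04 * 1000 / (2 * 8541)
nu = 1040.0 / 17082
nu = 0.0609 mol/L

0.0609 mol/L


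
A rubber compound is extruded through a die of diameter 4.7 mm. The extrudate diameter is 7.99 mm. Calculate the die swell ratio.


Die swell ratio = D_extrudate / D_die
= 7.99 / 4.7
= 1.7

Die swell = 1.7


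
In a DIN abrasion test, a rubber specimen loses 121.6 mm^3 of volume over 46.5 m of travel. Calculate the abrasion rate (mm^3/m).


Rate = volume_loss / distance
= 121.6 / 46.5
= 2.615 mm^3/m

2.615 mm^3/m


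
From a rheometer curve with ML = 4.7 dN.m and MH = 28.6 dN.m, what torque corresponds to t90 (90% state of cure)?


M90 = ML + 0.9 * (MH - ML)
M90 = 4.7 + 0.9 * (28.6 - 4.7)
M90 = 4.7 + 0.9 * 23.9
M90 = 26.21 dN.m

26.21 dN.m


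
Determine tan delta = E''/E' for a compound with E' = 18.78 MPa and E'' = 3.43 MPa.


tan delta = E'' / E'
= 3.43 / 18.78
= 0.1826

tan delta = 0.1826


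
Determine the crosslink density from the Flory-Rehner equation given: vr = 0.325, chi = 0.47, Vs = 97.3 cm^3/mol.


ln(1 - vr) = ln(1 - 0.325) = -0.3930
Numerator = -((-0.3930) + 0.325 + 0.47 * 0.325^2) = 0.0184
Denominator = 97.3 * (0.325^(1/3) - 0.325/2) = 51.0859
nu = 0.0184 / 51.0859 = 3.6016e-04 mol/cm^3

3.6016e-04 mol/cm^3


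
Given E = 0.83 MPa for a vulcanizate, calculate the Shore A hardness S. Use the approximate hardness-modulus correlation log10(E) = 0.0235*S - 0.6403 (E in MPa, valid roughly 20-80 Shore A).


log10(E) = 0.0235*S - 0.6403  =>  S = (log10(E) + 0.6403) / 0.0235
log10(0.83) = -0.080922
S = (-0.080922 + 0.6403) / 0.0235 = 0.559378 / 0.0235
S = 23.8

Shore A = 23.8


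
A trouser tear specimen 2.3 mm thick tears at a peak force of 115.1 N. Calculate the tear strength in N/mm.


Tear strength = force / thickness
= 115.1 / 2.3
= 50.04 N/mm

50.04 N/mm


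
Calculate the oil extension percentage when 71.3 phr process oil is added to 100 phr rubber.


Oil % = oil / (100 + oil) * 100
= 71.3 / (100 + 71.3) * 100
= 71.3 / 171.3 * 100
= 41.62%

41.62%


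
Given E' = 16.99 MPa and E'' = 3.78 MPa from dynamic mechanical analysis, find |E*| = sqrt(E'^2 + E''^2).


|E*| = sqrt(E'^2 + E''^2)
= sqrt(16.99^2 + 3.78^2)
= sqrt(288.6601 + 14.2884)
= 17.405 MPa

17.405 MPa


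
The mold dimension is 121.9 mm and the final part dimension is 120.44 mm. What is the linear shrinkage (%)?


Shrinkage = (mold - part) / mold * 100
= (121.9 - 120.44) / 121.9 * 100
= 1.46 / 121.9 * 100
= 1.2%

1.2%


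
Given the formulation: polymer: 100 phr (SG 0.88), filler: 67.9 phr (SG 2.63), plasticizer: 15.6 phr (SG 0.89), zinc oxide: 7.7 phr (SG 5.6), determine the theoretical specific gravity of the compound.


Sum of weights = 191.2
Volume contributions:
  polymer: 100/0.88 = 113.6364
  filler: 67.9/2.63 = 25.8175
  plasticizer: 15.6/0.89 = 17.5281
  zinc oxide: 7.7/5.6 = 1.3750
Sum of volumes = 158.3569
SG = 191.2 / 158.3569 = 1.207

SG = 1.207


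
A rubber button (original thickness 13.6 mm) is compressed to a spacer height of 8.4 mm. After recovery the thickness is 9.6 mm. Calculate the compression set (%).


CS = (t0 - recovered) / (t0 - ts) * 100
= (13.6 - 9.6) / (13.6 - 8.4) * 100
= 4.0 / 5.2 * 100
= 76.9%

76.9%


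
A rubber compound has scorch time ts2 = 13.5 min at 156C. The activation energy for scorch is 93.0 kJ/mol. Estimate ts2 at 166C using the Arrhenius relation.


Convert temperatures: T1 = 156 + 273.15 = 429.15 K, T2 = 166 + 273.15 = 439.15 K
ts2_new = 13.5 * exp(93000 / 8.314 * (1/439.15 - 1/429.15))
1/T2 - 1/T1 = -5.3061e-05
ts2_new = 7.46 min

7.46 min


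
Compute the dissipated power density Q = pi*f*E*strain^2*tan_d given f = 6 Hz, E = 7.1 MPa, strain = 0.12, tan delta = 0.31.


Q = pi * f * E * strain^2 * tan_d
= pi * 6 * 7.1 * 0.12^2 * 0.31
= pi * 6 * 7.1 * 0.0144 * 0.31
= 0.5974

Q = 0.5974


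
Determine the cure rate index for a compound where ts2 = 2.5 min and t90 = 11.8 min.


CRI = 100 / (t90 - ts2)
= 100 / (11.8 - 2.5)
= 100 / 9.3
= 10.75 min^-1

10.75 min^-1


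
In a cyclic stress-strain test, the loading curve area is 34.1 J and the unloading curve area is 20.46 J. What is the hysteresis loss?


Hysteresis loss = loading - unloading
= 34.1 - 20.46
= 13.64 J

13.64 J


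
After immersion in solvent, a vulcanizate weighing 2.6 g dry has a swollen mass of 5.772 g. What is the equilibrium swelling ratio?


Q = W_swollen / W_dry
Q = 5.772 / 2.6
Q = 2.22

Q = 2.22


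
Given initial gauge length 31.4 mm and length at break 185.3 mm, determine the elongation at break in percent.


Elongation = (Lf - L0) / L0 * 100
= (185.3 - 31.4) / 31.4 * 100
= 153.9 / 31.4 * 100
= 490.1%

490.1%


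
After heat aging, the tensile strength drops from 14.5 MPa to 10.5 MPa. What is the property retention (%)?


Retention = aged / original * 100
= 10.5 / 14.5 * 100
= 72.4%

72.4%


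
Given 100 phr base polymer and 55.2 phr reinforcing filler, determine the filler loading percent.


Filler % = filler / (rubber + filler) * 100
= 55.2 / (100 + 55.2) * 100
= 55.2 / 155.2 * 100
= 35.57%

35.57%


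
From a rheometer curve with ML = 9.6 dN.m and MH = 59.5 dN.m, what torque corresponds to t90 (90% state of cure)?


M90 = ML + 0.9 * (MH - ML)
M90 = 9.6 + 0.9 * (59.5 - 9.6)
M90 = 9.6 + 0.9 * 49.9
M90 = 54.51 dN.m

54.51 dN.m


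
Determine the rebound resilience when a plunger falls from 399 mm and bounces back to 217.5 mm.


Resilience = h_rebound / h_drop * 100
= 217.5 / 399 * 100
= 54.5%

54.5%


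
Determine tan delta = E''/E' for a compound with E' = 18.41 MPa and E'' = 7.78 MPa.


tan delta = E'' / E'
= 7.78 / 18.41
= 0.4226

tan delta = 0.4226


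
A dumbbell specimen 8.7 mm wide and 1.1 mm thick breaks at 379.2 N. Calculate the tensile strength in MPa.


Area = width * thickness = 8.7 * 1.1 = 9.57 mm^2
TS = force / area = 379.2 / 9.57 = 39.62 MPa

39.62 MPa


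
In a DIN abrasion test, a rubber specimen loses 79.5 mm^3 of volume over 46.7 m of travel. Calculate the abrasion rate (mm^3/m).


Rate = volume_loss / distance
= 79.5 / 46.7
= 1.702 mm^3/m

1.702 mm^3/m


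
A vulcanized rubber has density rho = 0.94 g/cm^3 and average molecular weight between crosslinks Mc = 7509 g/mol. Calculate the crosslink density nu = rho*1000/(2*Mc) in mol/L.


nu = rho * 1000 / (2 * Mc)
nu = 0.94 * 1000 / (2 * 7509)
nu = 940.0 / 15018
nu = 0.0626 mol/L

0.0626 mol/L


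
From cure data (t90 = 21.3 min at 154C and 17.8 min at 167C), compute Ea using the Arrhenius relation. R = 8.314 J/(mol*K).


T1 = 427.15 K, T2 = 440.15 K
1/T1 - 1/T2 = 6.9145e-05
ln(t1/t2) = ln(21.3/17.8) = 0.1795
Ea = 8.314 * 0.1795 / 6.9145e-05 = 21584.0571 J/mol
Ea = 21.58 kJ/mol

21.58 kJ/mol


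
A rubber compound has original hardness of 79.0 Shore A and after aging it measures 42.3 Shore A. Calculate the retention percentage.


Retention = aged / original * 100
= 42.3 / 79.0 * 100
= 53.5%

53.5%


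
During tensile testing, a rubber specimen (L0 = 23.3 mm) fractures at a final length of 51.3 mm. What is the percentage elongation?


Elongation = (Lf - L0) / L0 * 100
= (51.3 - 23.3) / 23.3 * 100
= 28.0 / 23.3 * 100
= 120.2%

120.2%


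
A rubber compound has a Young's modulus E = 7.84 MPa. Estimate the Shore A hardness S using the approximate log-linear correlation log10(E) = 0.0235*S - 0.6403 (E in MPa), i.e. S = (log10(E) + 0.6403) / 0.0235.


log10(E) = 0.0235*S - 0.6403  =>  S = (log10(E) + 0.6403) / 0.0235
log10(7.84) = 0.894316
S = (0.894316 + 0.6403) / 0.0235 = 1.534616 / 0.0235
S = 65.3

Shore A = 65.3


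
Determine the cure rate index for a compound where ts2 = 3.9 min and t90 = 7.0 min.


CRI = 100 / (t90 - ts2)
= 100 / (7.0 - 3.9)
= 100 / 3.1
= 32.26 min^-1

32.26 min^-1


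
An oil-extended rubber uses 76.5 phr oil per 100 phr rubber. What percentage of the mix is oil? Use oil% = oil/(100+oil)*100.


Oil % = oil / (100 + oil) * 100
= 76.5 / (100 + 76.5) * 100
= 76.5 / 176.5 * 100
= 43.34%

43.34%


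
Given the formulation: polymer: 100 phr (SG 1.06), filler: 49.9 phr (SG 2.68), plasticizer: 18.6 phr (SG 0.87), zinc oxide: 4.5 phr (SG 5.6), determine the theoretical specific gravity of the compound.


Sum of weights = 173.0
Volume contributions:
  polymer: 100/1.06 = 94.3396
  filler: 49.9/2.68 = 18.6194
  plasticizer: 18.6/0.87 = 21.3793
  zinc oxide: 4.5/5.6 = 0.8036
Sum of volumes = 135.1419
SG = 173.0 / 135.1419 = 1.28

SG = 1.28


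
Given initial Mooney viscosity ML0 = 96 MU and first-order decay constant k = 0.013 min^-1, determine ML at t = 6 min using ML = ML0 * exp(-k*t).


ML = ML0 * exp(-k * t)
ML = 96 * exp(-0.013 * 6)
ML = 96 * 0.9250
ML = 88.8 MU

88.8 MU


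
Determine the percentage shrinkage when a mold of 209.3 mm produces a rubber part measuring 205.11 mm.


Shrinkage = (mold - part) / mold * 100
= (209.3 - 205.11) / 209.3 * 100
= 4.19 / 209.3 * 100
= 2.0%

2.0%


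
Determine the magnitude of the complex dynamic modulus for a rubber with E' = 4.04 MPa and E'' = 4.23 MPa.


|E*| = sqrt(E'^2 + E''^2)
= sqrt(4.04^2 + 4.23^2)
= sqrt(16.3216 + 17.8929)
= 5.849 MPa

5.849 MPa


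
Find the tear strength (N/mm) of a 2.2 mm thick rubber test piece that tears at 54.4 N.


Tear strength = force / thickness
= 54.4 / 2.2
= 24.73 N/mm

24.73 N/mm


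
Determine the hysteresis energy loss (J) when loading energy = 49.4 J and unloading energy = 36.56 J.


Hysteresis loss = loading - unloading
= 49.4 - 36.56
= 12.84 J

12.84 J


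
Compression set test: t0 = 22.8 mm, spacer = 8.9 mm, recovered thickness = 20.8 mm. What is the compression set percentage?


CS = (t0 - recovered) / (t0 - ts) * 100
= (22.8 - 20.8) / (22.8 - 8.9) * 100
= 2.0 / 13.9 * 100
= 14.4%

14.4%


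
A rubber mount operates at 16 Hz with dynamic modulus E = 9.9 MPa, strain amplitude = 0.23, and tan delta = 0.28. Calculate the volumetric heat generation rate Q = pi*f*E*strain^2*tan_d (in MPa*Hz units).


Q = pi * f * E * strain^2 * tan_d
= pi * 16 * 9.9 * 0.23^2 * 0.28
= pi * 16 * 9.9 * 0.0529 * 0.28
= 7.3709

Q = 7.3709


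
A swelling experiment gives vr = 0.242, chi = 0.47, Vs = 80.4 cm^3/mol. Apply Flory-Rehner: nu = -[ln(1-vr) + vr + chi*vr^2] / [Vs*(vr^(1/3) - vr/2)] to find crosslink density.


ln(1 - vr) = ln(1 - 0.242) = -0.2771
Numerator = -((-0.2771) + 0.242 + 0.47 * 0.242^2) = 0.0075
Denominator = 80.4 * (0.242^(1/3) - 0.242/2) = 40.3743
nu = 0.0075 / 40.3743 = 1.8692e-04 mol/cm^3

1.8692e-04 mol/cm^3


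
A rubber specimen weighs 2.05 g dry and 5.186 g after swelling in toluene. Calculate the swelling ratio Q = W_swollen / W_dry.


Q = W_swollen / W_dry
Q = 5.186 / 2.05
Q = 2.53

Q = 2.53


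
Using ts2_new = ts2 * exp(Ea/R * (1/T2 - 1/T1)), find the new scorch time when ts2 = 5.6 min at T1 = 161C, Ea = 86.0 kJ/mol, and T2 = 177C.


Convert temperatures: T1 = 161 + 273.15 = 434.15 K, T2 = 177 + 273.15 = 450.15 K
ts2_new = 5.6 * exp(86000 / 8.314 * (1/450.15 - 1/434.15))
1/T2 - 1/T1 = -8.1870e-05
ts2_new = 2.4 min

2.4 min


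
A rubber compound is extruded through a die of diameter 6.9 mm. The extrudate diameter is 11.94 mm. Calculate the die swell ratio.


Die swell ratio = D_extrudate / D_die
= 11.94 / 6.9
= 1.73

Die swell = 1.73


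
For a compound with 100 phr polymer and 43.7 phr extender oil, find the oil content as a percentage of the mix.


Oil % = oil / (100 + oil) * 100
= 43.7 / (100 + 43.7) * 100
= 43.7 / 143.7 * 100
= 30.41%

30.41%


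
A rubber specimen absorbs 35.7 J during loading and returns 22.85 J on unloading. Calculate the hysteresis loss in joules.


Hysteresis loss = loading - unloading
= 35.7 - 22.85
= 12.85 J

12.85 J


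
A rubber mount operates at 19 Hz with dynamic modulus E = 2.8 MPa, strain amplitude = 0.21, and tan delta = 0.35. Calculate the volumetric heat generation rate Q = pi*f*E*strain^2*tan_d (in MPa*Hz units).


Q = pi * f * E * strain^2 * tan_d
= pi * 19 * 2.8 * 0.21^2 * 0.35
= pi * 19 * 2.8 * 0.0441 * 0.35
= 2.5797

Q = 2.5797


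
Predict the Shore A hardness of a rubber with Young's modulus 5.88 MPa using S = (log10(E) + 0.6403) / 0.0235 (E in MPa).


log10(E) = 0.0235*S - 0.6403  =>  S = (log10(E) + 0.6403) / 0.0235
log10(5.88) = 0.769377
S = (0.769377 + 0.6403) / 0.0235 = 1.409677 / 0.0235
S = 60.0

Shore A = 60.0


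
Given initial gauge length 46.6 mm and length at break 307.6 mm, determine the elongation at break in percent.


Elongation = (Lf - L0) / L0 * 100
= (307.6 - 46.6) / 46.6 * 100
= 261.0 / 46.6 * 100
= 560.1%

560.1%


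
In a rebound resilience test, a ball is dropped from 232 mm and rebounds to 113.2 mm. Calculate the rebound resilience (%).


Resilience = h_rebound / h_drop * 100
= 113.2 / 232 * 100
= 48.8%

48.8%


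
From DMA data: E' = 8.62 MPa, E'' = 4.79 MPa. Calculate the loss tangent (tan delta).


tan delta = E'' / E'
= 4.79 / 8.62
= 0.5557

tan delta = 0.5557


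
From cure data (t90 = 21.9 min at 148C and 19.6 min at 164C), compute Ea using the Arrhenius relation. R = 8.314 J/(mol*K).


T1 = 421.15 K, T2 = 437.15 K
1/T1 - 1/T2 = 8.6907e-05
ln(t1/t2) = ln(21.9/19.6) = 0.1110
Ea = 8.314 * 0.1110 / 8.6907e-05 = 10614.8120 J/mol
Ea = 10.61 kJ/mol

10.61 kJ/mol


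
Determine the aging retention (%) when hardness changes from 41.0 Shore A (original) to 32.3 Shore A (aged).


Retention = aged / original * 100
= 32.3 / 41.0 * 100
= 78.8%

78.8%


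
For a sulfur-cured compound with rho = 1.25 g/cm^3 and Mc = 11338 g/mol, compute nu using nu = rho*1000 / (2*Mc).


nu = rho * 1000 / (2 * Mc)
nu = 1.25 * 1000 / (2 * 11338)
nu = 1250.0 / 22676
nu = 0.0551 mol/L

0.0551 mol/L


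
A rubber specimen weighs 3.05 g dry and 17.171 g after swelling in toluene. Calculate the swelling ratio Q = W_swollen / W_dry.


Q = W_swollen / W_dry
Q = 17.171 / 3.05
Q = 5.63

Q = 5.63


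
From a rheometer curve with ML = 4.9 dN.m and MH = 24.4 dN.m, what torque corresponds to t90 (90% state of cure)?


M90 = ML + 0.9 * (MH - ML)
M90 = 4.9 + 0.9 * (24.4 - 4.9)
M90 = 4.9 + 0.9 * 19.5
M90 = 22.45 dN.m

22.45 dN.m


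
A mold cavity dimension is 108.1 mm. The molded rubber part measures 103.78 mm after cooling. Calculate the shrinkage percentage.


Shrinkage = (mold - part) / mold * 100
= (108.1 - 103.78) / 108.1 * 100
= 4.32 / 108.1 * 100
= 4.0%

4.0%


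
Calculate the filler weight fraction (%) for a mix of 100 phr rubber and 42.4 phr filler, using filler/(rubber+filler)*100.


Filler % = filler / (rubber + filler) * 100
= 42.4 / (100 + 42.4) * 100
= 42.4 / 142.4 * 100
= 29.78%

29.78%


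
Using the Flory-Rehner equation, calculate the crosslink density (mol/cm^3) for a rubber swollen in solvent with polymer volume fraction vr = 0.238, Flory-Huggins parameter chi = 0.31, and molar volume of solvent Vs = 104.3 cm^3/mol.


ln(1 - vr) = ln(1 - 0.238) = -0.2718
Numerator = -((-0.2718) + 0.238 + 0.31 * 0.238^2) = 0.0162
Denominator = 104.3 * (0.238^(1/3) - 0.238/2) = 52.2246
nu = 0.0162 / 52.2246 = 3.1114e-04 mol/cm^3

3.1114e-04 mol/cm^3


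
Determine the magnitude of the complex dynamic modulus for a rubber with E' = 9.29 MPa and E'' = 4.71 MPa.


|E*| = sqrt(E'^2 + E''^2)
= sqrt(9.29^2 + 4.71^2)
= sqrt(86.3041 + 22.1841)
= 10.416 MPa

10.416 MPa


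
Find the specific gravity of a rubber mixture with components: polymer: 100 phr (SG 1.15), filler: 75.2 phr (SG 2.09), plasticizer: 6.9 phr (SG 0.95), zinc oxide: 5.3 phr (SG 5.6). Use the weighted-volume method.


Sum of weights = 187.4
Volume contributions:
  polymer: 100/1.15 = 86.9565
  filler: 75.2/2.09 = 35.9809
  plasticizer: 6.9/0.95 = 7.2632
  zinc oxide: 5.3/5.6 = 0.9464
Sum of volumes = 131.1470
SG = 187.4 / 131.1470 = 1.429

SG = 1.429


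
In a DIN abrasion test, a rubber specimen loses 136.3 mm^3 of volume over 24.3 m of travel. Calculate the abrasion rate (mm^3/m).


Rate = volume_loss / distance
= 136.3 / 24.3
= 5.609 mm^3/m

5.609 mm^3/m


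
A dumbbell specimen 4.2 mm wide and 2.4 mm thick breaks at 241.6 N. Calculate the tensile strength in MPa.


Area = width * thickness = 4.2 * 2.4 = 10.08 mm^2
TS = force / area = 241.6 / 10.08 = 23.97 MPa

23.97 MPa


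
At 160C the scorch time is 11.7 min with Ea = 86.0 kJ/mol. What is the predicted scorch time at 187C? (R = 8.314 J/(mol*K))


Convert temperatures: T1 = 160 + 273.15 = 433.15 K, T2 = 187 + 273.15 = 460.15 K
ts2_new = 11.7 * exp(86000 / 8.314 * (1/460.15 - 1/433.15))
1/T2 - 1/T1 = -1.3546e-04
ts2_new = 2.88 min

2.88 min


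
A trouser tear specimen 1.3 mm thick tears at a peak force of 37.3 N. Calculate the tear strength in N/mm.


Tear strength = force / thickness
= 37.3 / 1.3
= 28.69 N/mm

28.69 N/mm


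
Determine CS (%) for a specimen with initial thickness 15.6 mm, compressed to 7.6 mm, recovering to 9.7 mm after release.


CS = (t0 - recovered) / (t0 - ts) * 100
= (15.6 - 9.7) / (15.6 - 7.6) * 100
= 5.9 / 8.0 * 100
= 73.8%

73.8%


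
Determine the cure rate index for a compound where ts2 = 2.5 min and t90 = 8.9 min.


CRI = 100 / (t90 - ts2)
= 100 / (8.9 - 2.5)
= 100 / 6.4
= 15.62 min^-1

15.62 min^-1


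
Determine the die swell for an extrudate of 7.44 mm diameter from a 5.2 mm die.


Die swell ratio = D_extrudate / D_die
= 7.44 / 5.2
= 1.431

Die swell = 1.431
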